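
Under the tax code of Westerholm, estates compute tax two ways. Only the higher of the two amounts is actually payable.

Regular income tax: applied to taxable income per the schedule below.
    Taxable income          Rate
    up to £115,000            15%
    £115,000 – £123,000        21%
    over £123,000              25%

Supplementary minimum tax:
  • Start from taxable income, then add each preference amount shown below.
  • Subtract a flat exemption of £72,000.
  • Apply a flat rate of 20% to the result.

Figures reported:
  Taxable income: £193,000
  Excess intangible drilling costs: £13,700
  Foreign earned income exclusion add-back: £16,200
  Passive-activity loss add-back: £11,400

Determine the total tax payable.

£36,430

Regular income tax:
  £115,000 × 15% = £17,250
  £8,000 × 21% = £1,680
  £70,000 × 25% = £17,500
  → £36,430

Supplementary minimum tax:
  Adjusted income: £193,000 + £13,700 + £16,200 + £11,400 = £234,300
  Less exemption £72,000 → base £162,300
  £162,300 × 20% = £32,460

£36,430 > £32,460, so the regular income tax governs.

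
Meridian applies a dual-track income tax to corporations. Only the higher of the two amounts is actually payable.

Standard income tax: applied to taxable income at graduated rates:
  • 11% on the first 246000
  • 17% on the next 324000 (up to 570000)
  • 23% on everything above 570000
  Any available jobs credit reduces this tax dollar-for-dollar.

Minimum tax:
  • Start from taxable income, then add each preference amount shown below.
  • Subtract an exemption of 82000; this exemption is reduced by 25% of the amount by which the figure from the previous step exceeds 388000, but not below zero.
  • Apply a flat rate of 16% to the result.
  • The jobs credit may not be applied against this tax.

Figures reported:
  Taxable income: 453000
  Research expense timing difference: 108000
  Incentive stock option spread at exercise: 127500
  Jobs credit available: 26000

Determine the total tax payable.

109060

Standard income tax:
  246000 × 11% = 27060
  207000 × 17% = 35190
  → 62250
  Less jobs credit 26000 → 36250

Minimum tax:
  Adjusted income: 453000 + 108000 + 127500 = 688500
  Exemption: 82000 − 25% × (688500 − 388000) = 82000 − 75125 = 6875
  Base: 688500 − 6875 = 681625
  681625 × 16% = 109060

109060 > 36250, so the minimum tax is the binding amount.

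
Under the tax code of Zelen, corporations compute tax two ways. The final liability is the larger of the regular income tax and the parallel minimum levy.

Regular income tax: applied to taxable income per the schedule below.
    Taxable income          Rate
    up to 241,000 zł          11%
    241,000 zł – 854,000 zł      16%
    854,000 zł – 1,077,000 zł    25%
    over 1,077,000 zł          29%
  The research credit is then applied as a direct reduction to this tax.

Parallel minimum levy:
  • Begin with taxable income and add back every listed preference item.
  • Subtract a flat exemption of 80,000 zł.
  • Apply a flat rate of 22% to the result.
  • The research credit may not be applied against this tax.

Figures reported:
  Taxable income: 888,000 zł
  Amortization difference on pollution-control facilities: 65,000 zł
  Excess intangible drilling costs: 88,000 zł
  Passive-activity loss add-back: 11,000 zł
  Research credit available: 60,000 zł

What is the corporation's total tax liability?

Regular income tax:
  241,000 zł × 11% = 26,510 zł
  613,000 zł × 16% = 98,080 zł
  34,000 zł × 25% = 8,500 zł
  → 133,090 zł
  Less research credit 60,000 zł → 73,090 zł

Parallel minimum levy:
  Adjusted income: 888,000 zł + 65,000 zł + 88,000 zł + 11,000 zł = 1,052,000 zł
  Less exemption 80,000 zł → base 972,000 zł
  972,000 zł × 22% = 213,840 zł

213,840 zł > 73,090 zł, so the parallel minimum levy is the binding amount.

213,840 zł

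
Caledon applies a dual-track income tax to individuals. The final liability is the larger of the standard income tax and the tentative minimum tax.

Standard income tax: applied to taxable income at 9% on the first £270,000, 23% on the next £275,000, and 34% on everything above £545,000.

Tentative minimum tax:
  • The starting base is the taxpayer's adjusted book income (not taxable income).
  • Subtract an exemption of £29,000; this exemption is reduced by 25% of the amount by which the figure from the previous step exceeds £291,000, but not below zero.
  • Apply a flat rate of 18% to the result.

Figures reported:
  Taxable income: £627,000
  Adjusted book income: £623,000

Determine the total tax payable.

Standard income tax:
  £270,000 × 9% = £24,300
  £275,000 × 23% = £63,250
  £82,000 × 34% = £27,880
  → £115,430

Tentative minimum tax:
  Base (adjusted book income): £623,000
  Exemption: 25% × (£623,000 − £291,000) = £83,000 ≥ £29,000, so the exemption is fully phased out
  Base: £623,000 − £0 = £623,000
  £623,000 × 18% = £112,140

£115,430 > £112,140, so the standard income tax governs.

£115,430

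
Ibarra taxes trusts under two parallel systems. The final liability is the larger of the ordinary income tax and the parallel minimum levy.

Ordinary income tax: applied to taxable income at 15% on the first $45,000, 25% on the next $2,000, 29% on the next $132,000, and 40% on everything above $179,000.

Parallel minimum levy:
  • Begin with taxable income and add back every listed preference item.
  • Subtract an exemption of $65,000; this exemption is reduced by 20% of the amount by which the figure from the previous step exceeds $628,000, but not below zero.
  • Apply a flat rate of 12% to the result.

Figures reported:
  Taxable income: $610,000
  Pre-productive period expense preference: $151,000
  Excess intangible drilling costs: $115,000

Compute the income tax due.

Ordinary income tax:
  $45,000 × 15% = $6,750
  $2,000 × 25% = $500
  $132,000 × 29% = $38,280
  $431,000 × 40% = $172,400
  → $217,930

Parallel minimum levy:
  Adjusted income: $610,000 + $151,000 + $115,000 = $876,000
  Exemption: $65,000 − 20% × ($876,000 − $628,000) = $65,000 − $49,600 = $15,400
  Base: $876,000 − $15,400 = $860,600
  $860,600 × 12% = $103,272

$217,930 > $103,272, so the ordinary income tax governs.

$217,930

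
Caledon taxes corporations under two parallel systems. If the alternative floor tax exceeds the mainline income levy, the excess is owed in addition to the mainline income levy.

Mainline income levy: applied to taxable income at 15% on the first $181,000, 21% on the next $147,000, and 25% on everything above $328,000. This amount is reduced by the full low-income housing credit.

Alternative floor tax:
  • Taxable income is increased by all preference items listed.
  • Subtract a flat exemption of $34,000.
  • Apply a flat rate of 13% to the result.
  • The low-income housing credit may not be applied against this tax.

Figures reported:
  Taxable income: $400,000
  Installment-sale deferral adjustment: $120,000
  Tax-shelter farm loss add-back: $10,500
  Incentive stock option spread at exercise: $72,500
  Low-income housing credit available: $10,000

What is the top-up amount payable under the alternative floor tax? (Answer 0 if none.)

$7,950

Mainline income levy:
  $181,000 × 15% = $27,150
  $147,000 × 21% = $30,870
  $72,000 × 25% = $18,000
  → $76,020
  Less low-income housing credit $10,000 → $66,020

Alternative floor tax:
  Adjusted income: $400,000 + $120,000 + $10,500 + $72,500 = $603,000
  Less exemption $34,000 → base $569,000
  $569,000 × 13% = $73,970

Excess of alternative floor tax over mainline income levy: $73,970 − $66,020 = $7,950.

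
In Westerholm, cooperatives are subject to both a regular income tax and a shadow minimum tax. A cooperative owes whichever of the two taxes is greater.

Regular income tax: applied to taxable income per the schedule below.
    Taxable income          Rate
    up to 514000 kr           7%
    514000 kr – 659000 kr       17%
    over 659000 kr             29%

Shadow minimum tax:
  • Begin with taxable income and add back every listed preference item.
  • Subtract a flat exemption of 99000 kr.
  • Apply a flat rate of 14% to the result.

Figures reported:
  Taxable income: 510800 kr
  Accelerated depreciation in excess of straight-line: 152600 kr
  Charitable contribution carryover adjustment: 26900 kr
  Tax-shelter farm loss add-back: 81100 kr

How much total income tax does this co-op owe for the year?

Shadow minimum tax:
  Adjusted income: 510800 kr + 152600 kr + 26900 kr + 81100 kr = 771400 kr
  Less exemption 99000 kr → base 672400 kr
  672400 kr × 14% = 94136 kr

Regular income tax:
  510800 kr × 7% = 35756 kr

94136 kr > 35756 kr, so the shadow minimum tax is the binding amount.

94136 kr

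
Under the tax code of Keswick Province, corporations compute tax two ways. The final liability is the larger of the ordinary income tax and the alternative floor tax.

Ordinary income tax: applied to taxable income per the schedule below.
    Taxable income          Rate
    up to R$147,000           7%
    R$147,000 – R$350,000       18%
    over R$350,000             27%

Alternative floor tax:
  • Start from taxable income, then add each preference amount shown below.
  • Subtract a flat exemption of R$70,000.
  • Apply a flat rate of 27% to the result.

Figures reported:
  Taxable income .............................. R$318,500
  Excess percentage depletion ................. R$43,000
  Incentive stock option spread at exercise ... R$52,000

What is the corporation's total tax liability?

R$92,745

Alternative floor tax:
  Adjusted income: R$318,500 + R$43,000 + R$52,000 = R$413,500
  Less exemption R$70,000 → base R$343,500
  R$343,500 × 27% = R$92,745

Ordinary income tax:
  R$147,000 × 7% = R$10,290
  R$171,500 × 18% = R$30,870
  → R$41,160

R$92,745 > R$41,160, so the alternative floor tax is the binding amount.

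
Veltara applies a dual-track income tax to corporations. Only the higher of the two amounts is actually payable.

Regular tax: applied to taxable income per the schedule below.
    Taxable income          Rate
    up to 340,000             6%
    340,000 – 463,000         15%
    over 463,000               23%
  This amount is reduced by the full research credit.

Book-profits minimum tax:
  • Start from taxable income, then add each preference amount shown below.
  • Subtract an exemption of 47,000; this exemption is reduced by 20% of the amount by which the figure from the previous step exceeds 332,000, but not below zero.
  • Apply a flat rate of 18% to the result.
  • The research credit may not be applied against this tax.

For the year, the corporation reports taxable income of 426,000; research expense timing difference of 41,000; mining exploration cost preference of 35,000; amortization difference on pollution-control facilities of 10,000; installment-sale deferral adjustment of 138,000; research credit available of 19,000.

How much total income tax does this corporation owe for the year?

Regular tax:
  340,000 × 6% = 20,400
  86,000 × 15% = 12,900
  → 33,300
  Less research credit 19,000 → 14,300

Book-profits minimum tax:
  Adjusted income: 426,000 + 41,000 + 35,000 + 10,000 + 138,000 = 650,000
  Exemption: 20% × (650,000 − 332,000) = 63,600 ≥ 47,000, so the exemption is fully phased out
  Base: 650,000 − 0 = 650,000
  650,000 × 18% = 117,000

117,000 > 14,300, so the book-profits minimum tax is the binding amount.

117,000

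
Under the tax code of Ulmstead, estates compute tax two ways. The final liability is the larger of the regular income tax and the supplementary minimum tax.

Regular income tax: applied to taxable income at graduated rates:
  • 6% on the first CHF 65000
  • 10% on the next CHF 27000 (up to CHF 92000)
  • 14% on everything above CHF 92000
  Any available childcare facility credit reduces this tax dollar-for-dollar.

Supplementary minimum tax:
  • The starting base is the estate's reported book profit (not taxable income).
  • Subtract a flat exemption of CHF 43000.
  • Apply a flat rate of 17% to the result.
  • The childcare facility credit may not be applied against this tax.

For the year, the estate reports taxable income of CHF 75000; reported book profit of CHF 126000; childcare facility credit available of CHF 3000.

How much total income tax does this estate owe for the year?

Supplementary minimum tax:
  Base (reported book profit): CHF 126000
  Less exemption CHF 43000 → base CHF 83000
  CHF 83000 × 17% = CHF 14110

Regular income tax:
  CHF 65000 × 6% = CHF 3900
  CHF 10000 × 10% = CHF 1000
  → CHF 4900
  Less childcare facility credit CHF 3000 → CHF 1900

CHF 14110 > CHF 1900, so the supplementary minimum tax is the binding amount.

CHF 14110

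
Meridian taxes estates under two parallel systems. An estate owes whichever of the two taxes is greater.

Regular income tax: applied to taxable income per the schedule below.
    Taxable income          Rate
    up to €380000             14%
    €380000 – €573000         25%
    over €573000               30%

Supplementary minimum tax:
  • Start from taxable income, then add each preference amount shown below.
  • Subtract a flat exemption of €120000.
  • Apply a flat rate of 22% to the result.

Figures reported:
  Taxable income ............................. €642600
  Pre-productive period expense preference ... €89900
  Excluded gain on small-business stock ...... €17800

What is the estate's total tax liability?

Regular income tax:
  €380000 × 14% = €53200
  €193000 × 25% = €48250
  €69600 × 30% = €20880
  → €122330

Supplementary minimum tax:
  Adjusted income: €642600 + €89900 + €17800 = €750300
  Less exemption €120000 → base €630300
  €630300 × 22% = €138666

€138666 > €122330, so the supplementary minimum tax is the binding amount.

€138666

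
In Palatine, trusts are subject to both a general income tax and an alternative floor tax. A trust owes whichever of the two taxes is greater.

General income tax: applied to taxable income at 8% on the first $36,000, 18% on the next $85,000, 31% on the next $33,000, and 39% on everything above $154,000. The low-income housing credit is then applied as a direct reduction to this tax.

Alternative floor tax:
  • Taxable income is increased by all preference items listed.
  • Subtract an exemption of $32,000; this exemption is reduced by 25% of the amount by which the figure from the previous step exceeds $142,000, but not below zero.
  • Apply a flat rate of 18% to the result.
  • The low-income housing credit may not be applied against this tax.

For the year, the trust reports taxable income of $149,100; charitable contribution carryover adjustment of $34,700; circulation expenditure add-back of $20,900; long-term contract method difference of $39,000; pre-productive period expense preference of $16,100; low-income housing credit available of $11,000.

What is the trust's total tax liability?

$46,305

Alternative floor tax:
  Adjusted income: $149,100 + $34,700 + $20,900 + $39,000 + $16,100 = $259,800
  Exemption: $32,000 − 25% × ($259,800 − $142,000) = $32,000 − $29,450 = $2,550
  Base: $259,800 − $2,550 = $257,250
  $257,250 × 18% = $46,305

General income tax:
  $36,000 × 8% = $2,880
  $85,000 × 18% = $15,300
  $28,100 × 31% = $8,711
  → $26,891
  Less low-income housing credit $11,000 → $15,891

$46,305 > $15,891, so the alternative floor tax is the binding amount.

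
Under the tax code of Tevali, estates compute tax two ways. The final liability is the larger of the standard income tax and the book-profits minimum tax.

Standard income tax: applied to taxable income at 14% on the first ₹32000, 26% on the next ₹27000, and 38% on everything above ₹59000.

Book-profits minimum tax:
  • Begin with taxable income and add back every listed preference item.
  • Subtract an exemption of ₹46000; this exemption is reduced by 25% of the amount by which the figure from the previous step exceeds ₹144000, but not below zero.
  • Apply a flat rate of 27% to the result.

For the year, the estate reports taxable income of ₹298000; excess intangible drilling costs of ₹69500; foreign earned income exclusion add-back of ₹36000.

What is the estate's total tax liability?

₹108945

Standard income tax:
  ₹32000 × 14% = ₹4480
  ₹27000 × 26% = ₹7020
  ₹239000 × 38% = ₹90820
  → ₹102320

Book-profits minimum tax:
  Adjusted income: ₹298000 + ₹69500 + ₹36000 = ₹403500
  Exemption: 25% × (₹403500 − ₹144000) = ₹64875 ≥ ₹46000, so the exemption is fully phased out
  Base: ₹403500 − ₹0 = ₹403500
  ₹403500 × 27% = ₹108945

₹108945 > ₹102320, so the book-profits minimum tax is the binding amount.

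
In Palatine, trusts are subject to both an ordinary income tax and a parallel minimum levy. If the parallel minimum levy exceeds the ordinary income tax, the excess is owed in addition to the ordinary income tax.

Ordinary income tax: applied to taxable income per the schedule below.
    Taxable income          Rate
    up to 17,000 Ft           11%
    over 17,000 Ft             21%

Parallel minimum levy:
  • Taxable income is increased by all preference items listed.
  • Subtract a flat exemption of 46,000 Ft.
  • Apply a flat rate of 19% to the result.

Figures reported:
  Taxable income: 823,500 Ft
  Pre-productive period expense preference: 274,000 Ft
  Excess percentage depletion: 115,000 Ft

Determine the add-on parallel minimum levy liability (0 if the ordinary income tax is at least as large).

50,400 Ft

Parallel minimum levy:
  Adjusted income: 823,500 Ft + 274,000 Ft + 115,000 Ft = 1,212,500 Ft
  Less exemption 46,000 Ft → base 1,166,500 Ft
  1,166,500 Ft × 19% = 221,635 Ft

Ordinary income tax:
  17,000 Ft × 11% = 1,870 Ft
  806,500 Ft × 21% = 169,365 Ft
  → 171,235 Ft

Excess of parallel minimum levy over ordinary income tax: 221,635 Ft − 171,235 Ft = 50,400 Ft.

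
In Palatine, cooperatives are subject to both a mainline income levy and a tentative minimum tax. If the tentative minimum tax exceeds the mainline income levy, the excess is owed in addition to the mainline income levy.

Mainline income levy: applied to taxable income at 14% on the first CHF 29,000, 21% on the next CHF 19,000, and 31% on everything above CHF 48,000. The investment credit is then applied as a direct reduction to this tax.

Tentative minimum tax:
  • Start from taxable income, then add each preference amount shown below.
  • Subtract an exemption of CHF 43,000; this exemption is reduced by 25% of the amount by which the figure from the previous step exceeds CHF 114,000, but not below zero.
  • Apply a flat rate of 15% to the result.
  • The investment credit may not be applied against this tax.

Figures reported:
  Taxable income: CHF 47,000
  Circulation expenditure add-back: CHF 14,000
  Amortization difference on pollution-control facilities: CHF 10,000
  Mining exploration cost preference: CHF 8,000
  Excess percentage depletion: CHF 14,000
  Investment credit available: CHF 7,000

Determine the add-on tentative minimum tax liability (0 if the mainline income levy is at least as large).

CHF 6,660

Tentative minimum tax:
  Adjusted income: CHF 47,000 + CHF 14,000 + CHF 10,000 + CHF 8,000 + CHF 14,000 = CHF 93,000
  Exemption: CHF 93,000 ≤ CHF 114,000, so full CHF 43,000 applies
  Base: CHF 93,000 − CHF 43,000 = CHF 50,000
  CHF 50,000 × 15% = CHF 7,500

Mainline income levy:
  CHF 29,000 × 14% = CHF 4,060
  CHF 18,000 × 21% = CHF 3,780
  → CHF 7,840
  Less investment credit CHF 7,000 → CHF 840

Excess of tentative minimum tax over mainline income levy: CHF 7,500 − CHF 840 = CHF 6,660.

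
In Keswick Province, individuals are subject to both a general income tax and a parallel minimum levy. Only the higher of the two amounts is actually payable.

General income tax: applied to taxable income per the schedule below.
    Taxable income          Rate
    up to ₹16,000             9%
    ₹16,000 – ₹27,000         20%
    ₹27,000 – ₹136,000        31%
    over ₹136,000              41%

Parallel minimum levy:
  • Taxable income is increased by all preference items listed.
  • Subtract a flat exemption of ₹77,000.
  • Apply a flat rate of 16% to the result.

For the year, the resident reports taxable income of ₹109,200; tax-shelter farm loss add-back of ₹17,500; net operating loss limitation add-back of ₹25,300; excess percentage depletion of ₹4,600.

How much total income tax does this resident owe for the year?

General income tax:
  ₹16,000 × 9% = ₹1,440
  ₹11,000 × 20% = ₹2,200
  ₹82,200 × 31% = ₹25,482
  → ₹29,122

Parallel minimum levy:
  Adjusted income: ₹109,200 + ₹17,500 + ₹25,300 + ₹4,600 = ₹156,600
  Less exemption ₹77,000 → base ₹79,600
  ₹79,600 × 16% = ₹12,736

₹29,122 > ₹12,736, so the general income tax governs.

₹29,122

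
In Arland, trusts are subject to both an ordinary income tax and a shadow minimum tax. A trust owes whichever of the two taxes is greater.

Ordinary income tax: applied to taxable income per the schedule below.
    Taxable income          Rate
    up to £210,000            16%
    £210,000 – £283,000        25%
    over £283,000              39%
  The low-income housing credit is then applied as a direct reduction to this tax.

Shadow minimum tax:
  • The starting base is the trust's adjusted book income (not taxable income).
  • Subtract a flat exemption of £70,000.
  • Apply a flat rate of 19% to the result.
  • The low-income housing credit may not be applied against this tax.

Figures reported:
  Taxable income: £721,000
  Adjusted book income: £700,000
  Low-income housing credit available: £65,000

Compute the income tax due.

£157,670

Shadow minimum tax:
  Base (adjusted book income): £700,000
  Less exemption £70,000 → base £630,000
  £630,000 × 19% = £119,700

Ordinary income tax:
  £210,000 × 16% = £33,600
  £73,000 × 25% = £18,250
  £438,000 × 39% = £170,820
  → £222,670
  Less low-income housing credit £65,000 → £157,670

£157,670 > £119,700, so the ordinary income tax governs.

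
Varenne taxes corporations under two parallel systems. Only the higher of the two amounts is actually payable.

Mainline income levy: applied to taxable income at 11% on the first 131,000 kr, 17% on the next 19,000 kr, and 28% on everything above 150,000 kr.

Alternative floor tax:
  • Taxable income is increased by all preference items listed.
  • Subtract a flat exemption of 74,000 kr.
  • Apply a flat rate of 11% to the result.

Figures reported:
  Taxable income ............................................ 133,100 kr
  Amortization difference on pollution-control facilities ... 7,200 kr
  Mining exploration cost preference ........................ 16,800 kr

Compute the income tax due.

Alternative floor tax:
  Adjusted income: 133,100 kr + 7,200 kr + 16,800 kr = 157,100 kr
  Less exemption 74,000 kr → base 83,100 kr
  83,100 kr × 11% = 9,141 kr

Mainline income levy:
  131,000 kr × 11% = 14,410 kr
  2,100 kr × 17% = 357 kr
  → 14,767 kr

14,767 kr > 9,141 kr, so the mainline income levy governs.

14,767 kr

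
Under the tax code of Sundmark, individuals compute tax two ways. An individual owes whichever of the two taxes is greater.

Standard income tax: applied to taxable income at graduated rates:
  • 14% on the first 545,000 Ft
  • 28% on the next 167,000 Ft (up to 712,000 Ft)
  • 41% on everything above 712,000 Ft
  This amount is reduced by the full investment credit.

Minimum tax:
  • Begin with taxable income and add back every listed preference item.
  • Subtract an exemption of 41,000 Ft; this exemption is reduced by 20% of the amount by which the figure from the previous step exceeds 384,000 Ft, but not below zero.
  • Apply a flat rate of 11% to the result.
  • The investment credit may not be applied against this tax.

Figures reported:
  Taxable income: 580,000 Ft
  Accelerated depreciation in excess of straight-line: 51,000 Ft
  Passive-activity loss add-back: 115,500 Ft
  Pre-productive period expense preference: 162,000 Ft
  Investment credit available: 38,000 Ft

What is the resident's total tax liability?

99,935 Ft

Standard income tax:
  545,000 Ft × 14% = 76,300 Ft
  35,000 Ft × 28% = 9,800 Ft
  → 86,100 Ft
  Less investment credit 38,000 Ft → 48,100 Ft

Minimum tax:
  Adjusted income: 580,000 Ft + 51,000 Ft + 115,500 Ft + 162,000 Ft = 908,500 Ft
  Exemption: 20% × (908,500 Ft − 384,000 Ft) = 104,900 Ft ≥ 41,000 Ft, so the exemption is fully phased out
  Base: 908,500 Ft − 0 Ft = 908,500 Ft
  908,500 Ft × 11% = 99,935 Ft

99,935 Ft > 48,100 Ft, so the minimum tax is the binding amount.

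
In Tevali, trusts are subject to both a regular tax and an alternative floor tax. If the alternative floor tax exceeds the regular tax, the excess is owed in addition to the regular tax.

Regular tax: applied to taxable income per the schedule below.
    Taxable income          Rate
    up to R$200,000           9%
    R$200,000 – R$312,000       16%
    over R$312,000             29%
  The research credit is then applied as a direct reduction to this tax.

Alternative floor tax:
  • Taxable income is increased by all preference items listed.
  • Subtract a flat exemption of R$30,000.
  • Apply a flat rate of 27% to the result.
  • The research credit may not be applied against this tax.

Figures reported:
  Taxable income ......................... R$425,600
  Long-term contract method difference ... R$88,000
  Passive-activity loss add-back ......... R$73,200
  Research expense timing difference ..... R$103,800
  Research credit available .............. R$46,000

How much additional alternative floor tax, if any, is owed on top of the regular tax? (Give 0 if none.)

R$155,498

Regular tax:
  R$200,000 × 9% = R$18,000
  R$112,000 × 16% = R$17,920
  R$113,600 × 29% = R$32,944
  → R$68,864
  Less research credit R$46,000 → R$22,864

Alternative floor tax:
  Adjusted income: R$425,600 + R$88,000 + R$73,200 + R$103,800 = R$690,600
  Less exemption R$30,000 → base R$660,600
  R$660,600 × 27% = R$178,362

Excess of alternative floor tax over regular tax: R$178,362 − R$22,864 = R$155,498.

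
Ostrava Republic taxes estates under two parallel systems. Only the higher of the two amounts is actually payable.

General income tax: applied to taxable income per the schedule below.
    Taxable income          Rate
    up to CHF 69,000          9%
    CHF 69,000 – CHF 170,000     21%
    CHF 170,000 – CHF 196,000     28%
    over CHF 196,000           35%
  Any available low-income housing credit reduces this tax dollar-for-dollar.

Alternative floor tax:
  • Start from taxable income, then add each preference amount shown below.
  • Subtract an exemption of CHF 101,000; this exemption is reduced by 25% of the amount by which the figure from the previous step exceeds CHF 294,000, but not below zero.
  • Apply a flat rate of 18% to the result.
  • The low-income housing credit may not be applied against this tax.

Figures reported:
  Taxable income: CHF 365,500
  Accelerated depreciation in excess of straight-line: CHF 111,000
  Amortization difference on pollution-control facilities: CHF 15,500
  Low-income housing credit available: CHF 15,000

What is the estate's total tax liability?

Alternative floor tax:
  Adjusted income: CHF 365,500 + CHF 111,000 + CHF 15,500 = CHF 492,000
  Exemption: CHF 101,000 − 25% × (CHF 492,000 − CHF 294,000) = CHF 101,000 − CHF 49,500 = CHF 51,500
  Base: CHF 492,000 − CHF 51,500 = CHF 440,500
  CHF 440,500 × 18% = CHF 79,290

General income tax:
  CHF 69,000 × 9% = CHF 6,210
  CHF 101,000 × 21% = CHF 21,210
  CHF 26,000 × 28% = CHF 7,280
  CHF 169,500 × 35% = CHF 59,325
  → CHF 94,025
  Less low-income housing credit CHF 15,000 → CHF 79,025

CHF 79,290 > CHF 79,025, so the alternative floor tax is the binding amount.

CHF 79,290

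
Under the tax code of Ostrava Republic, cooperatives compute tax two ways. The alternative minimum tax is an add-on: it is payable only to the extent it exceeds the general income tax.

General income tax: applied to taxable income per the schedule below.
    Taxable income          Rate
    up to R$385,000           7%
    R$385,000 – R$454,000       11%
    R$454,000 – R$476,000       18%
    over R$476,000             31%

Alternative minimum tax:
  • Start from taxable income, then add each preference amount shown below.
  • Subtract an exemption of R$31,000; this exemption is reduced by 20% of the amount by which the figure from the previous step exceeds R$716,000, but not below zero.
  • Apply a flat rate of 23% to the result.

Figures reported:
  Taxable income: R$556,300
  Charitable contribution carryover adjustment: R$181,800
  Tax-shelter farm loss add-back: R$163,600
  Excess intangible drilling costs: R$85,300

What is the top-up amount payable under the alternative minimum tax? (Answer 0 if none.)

R$163,617

General income tax:
  R$385,000 × 7% = R$26,950
  R$69,000 × 11% = R$7,590
  R$22,000 × 18% = R$3,960
  R$80,300 × 31% = R$24,893
  → R$63,393

Alternative minimum tax:
  Adjusted income: R$556,300 + R$181,800 + R$163,600 + R$85,300 = R$987,000
  Exemption: 20% × (R$987,000 − R$716,000) = R$54,200 ≥ R$31,000, so the exemption is fully phased out
  Base: R$987,000 − R$0 = R$987,000
  R$987,000 × 23% = R$227,010

Excess of alternative minimum tax over general income tax: R$227,010 − R$63,393 = R$163,617.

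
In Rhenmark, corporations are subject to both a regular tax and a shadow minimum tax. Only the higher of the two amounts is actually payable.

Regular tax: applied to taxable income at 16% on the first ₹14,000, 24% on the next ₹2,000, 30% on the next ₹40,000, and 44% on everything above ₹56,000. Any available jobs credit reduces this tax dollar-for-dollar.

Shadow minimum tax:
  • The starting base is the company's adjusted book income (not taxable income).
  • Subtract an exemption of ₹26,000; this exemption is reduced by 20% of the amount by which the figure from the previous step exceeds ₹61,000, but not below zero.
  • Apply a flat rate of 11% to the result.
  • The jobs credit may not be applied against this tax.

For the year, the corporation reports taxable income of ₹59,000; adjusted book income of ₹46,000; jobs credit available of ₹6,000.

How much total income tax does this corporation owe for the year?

₹10,040

Shadow minimum tax:
  Base (adjusted book income): ₹46,000
  Exemption: ₹46,000 ≤ ₹61,000, so full ₹26,000 applies
  Base: ₹46,000 − ₹26,000 = ₹20,000
  ₹20,000 × 11% = ₹2,200

Regular tax:
  ₹14,000 × 16% = ₹2,240
  ₹2,000 × 24% = ₹480
  ₹40,000 × 30% = ₹12,000
  ₹3,000 × 44% = ₹1,320
  → ₹16,040
  Less jobs credit ₹6,000 → ₹10,040

₹10,040 > ₹2,200, so the regular tax governs.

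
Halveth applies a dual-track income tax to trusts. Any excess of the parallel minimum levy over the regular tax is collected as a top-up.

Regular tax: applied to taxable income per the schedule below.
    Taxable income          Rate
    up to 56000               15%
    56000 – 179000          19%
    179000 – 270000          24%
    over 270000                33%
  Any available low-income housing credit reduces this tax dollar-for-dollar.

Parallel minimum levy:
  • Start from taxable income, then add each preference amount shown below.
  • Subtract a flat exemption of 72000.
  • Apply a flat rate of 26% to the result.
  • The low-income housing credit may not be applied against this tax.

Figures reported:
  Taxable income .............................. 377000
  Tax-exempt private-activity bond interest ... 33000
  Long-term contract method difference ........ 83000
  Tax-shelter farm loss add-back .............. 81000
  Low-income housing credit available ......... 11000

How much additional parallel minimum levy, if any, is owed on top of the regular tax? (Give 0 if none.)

52600

Parallel minimum levy:
  Adjusted income: 377000 + 33000 + 83000 + 81000 = 574000
  Less exemption 72000 → base 502000
  502000 × 26% = 130520

Regular tax:
  56000 × 15% = 8400
  123000 × 19% = 23370
  91000 × 24% = 21840
  107000 × 33% = 35310
  → 88920
  Less low-income housing credit 11000 → 77920

Excess of parallel minimum levy over regular tax: 130520 − 77920 = 52600.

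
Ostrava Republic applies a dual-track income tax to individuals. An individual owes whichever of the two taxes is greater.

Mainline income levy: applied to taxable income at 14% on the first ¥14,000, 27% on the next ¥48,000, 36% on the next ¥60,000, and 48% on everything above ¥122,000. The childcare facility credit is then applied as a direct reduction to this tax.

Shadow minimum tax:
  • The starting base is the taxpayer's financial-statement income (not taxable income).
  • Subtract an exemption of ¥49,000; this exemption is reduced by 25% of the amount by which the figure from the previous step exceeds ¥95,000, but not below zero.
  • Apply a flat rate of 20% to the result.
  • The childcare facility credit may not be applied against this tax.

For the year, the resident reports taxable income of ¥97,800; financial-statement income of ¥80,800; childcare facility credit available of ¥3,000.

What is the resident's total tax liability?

Mainline income levy:
  ¥14,000 × 14% = ¥1,960
  ¥48,000 × 27% = ¥12,960
  ¥35,800 × 36% = ¥12,888
  → ¥27,808
  Less childcare facility credit ¥3,000 → ¥24,808

Shadow minimum tax:
  Base (financial-statement income): ¥80,800
  Exemption: ¥80,800 ≤ ¥95,000, so full ¥49,000 applies
  Base: ¥80,800 − ¥49,000 = ¥31,800
  ¥31,800 × 20% = ¥6,360

¥24,808 > ¥6,360, so the mainline income levy governs.

¥24,808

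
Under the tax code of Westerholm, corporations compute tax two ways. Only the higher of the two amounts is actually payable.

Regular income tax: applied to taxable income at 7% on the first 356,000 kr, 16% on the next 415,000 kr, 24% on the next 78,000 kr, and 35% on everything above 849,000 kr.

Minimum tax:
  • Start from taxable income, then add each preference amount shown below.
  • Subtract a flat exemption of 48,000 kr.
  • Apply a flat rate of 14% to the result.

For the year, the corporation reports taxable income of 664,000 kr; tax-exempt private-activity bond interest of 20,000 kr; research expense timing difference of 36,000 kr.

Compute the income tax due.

Regular income tax:
  356,000 kr × 7% = 24,920 kr
  308,000 kr × 16% = 49,280 kr
  → 74,200 kr

Minimum tax:
  Adjusted income: 664,000 kr + 20,000 kr + 36,000 kr = 720,000 kr
  Less exemption 48,000 kr → base 672,000 kr
  672,000 kr × 14% = 94,080 kr

94,080 kr > 74,200 kr, so the minimum tax is the binding amount.

94,080 kr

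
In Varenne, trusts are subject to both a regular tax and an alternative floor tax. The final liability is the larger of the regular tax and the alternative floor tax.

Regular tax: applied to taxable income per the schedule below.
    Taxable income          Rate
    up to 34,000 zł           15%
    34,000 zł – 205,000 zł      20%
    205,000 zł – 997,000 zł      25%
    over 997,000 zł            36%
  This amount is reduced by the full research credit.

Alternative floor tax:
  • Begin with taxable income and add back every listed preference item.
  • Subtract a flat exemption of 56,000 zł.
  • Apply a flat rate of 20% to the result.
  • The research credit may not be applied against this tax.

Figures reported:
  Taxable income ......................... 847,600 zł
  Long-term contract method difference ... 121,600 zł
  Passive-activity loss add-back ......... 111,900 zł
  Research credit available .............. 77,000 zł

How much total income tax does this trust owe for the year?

Alternative floor tax:
  Adjusted income: 847,600 zł + 121,600 zł + 111,900 zł = 1,081,100 zł
  Less exemption 56,000 zł → base 1,025,100 zł
  1,025,100 zł × 20% = 205,020 zł

Regular tax:
  34,000 zł × 15% = 5,100 zł
  171,000 zł × 20% = 34,200 zł
  642,600 zł × 25% = 160,650 zł
  → 199,950 zł
  Less research credit 77,000 zł → 122,950 zł

205,020 zł > 122,950 zł, so the alternative floor tax is the binding amount.

205,020 zł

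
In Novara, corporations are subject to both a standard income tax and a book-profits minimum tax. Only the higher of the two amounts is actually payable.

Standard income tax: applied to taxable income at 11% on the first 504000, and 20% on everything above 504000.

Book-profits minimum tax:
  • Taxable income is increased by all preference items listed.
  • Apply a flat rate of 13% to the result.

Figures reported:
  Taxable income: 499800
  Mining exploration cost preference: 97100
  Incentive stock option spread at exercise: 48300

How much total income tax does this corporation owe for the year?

Standard income tax:
  499800 × 11% = 54978

Book-profits minimum tax:
  Adjusted income: 499800 + 97100 + 48300 = 645200
  645200 × 13% = 83876

83876 > 54978, so the book-profits minimum tax is the binding amount.

83876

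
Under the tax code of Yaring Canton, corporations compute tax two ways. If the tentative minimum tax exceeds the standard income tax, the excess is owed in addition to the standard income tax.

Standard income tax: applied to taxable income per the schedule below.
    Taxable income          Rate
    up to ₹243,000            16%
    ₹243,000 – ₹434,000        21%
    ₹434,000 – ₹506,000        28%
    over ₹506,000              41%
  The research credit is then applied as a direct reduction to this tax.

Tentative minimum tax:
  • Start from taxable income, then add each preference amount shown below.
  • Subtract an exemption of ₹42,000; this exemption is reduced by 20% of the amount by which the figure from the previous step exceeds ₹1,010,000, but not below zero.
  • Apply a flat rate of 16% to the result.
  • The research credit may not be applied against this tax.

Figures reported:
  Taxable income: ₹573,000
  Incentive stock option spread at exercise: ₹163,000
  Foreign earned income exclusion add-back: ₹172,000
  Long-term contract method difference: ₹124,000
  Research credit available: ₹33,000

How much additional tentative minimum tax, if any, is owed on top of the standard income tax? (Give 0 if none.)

Standard income tax:
  ₹243,000 × 16% = ₹38,880
  ₹191,000 × 21% = ₹40,110
  ₹72,000 × 28% = ₹20,160
  ₹67,000 × 41% = ₹27,470
  → ₹126,620
  Less research credit ₹33,000 → ₹93,620

Tentative minimum tax:
  Adjusted income: ₹573,000 + ₹163,000 + ₹172,000 + ₹124,000 = ₹1,032,000
  Exemption: ₹42,000 − 20% × (₹1,032,000 − ₹1,010,000) = ₹42,000 − ₹4,400 = ₹37,600
  Base: ₹1,032,000 − ₹37,600 = ₹994,400
  ₹994,400 × 16% = ₹159,104

Excess of tentative minimum tax over standard income tax: ₹159,104 − ₹93,620 = ₹65,484.

₹65,484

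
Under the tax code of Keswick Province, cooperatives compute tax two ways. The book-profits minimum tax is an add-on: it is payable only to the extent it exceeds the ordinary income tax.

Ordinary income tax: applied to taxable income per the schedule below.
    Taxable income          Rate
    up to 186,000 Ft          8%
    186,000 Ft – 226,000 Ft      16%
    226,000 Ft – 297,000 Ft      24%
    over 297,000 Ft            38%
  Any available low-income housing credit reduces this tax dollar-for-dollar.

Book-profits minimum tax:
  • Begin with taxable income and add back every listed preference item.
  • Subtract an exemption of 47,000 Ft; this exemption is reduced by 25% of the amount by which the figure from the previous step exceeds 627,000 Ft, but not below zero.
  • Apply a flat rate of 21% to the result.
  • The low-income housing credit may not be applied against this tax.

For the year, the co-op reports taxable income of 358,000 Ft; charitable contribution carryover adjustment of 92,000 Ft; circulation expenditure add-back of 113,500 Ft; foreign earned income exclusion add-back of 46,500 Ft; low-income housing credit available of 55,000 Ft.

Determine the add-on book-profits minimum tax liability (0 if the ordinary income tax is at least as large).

111,730 Ft

Ordinary income tax:
  186,000 Ft × 8% = 14,880 Ft
  40,000 Ft × 16% = 6,400 Ft
  71,000 Ft × 24% = 17,040 Ft
  61,000 Ft × 38% = 23,180 Ft
  → 61,500 Ft
  Less low-income housing credit 55,000 Ft → 6,500 Ft

Book-profits minimum tax:
  Adjusted income: 358,000 Ft + 92,000 Ft + 113,500 Ft + 46,500 Ft = 610,000 Ft
  Exemption: 610,000 Ft ≤ 627,000 Ft, so full 47,000 Ft applies
  Base: 610,000 Ft − 47,000 Ft = 563,000 Ft
  563,000 Ft × 21% = 118,230 Ft

Excess of book-profits minimum tax over ordinary income tax: 118,230 Ft − 6,500 Ft = 111,730 Ft.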